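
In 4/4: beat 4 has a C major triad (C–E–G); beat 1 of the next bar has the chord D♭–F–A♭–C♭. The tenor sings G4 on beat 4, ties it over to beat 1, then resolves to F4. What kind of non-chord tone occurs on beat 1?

Suspension.

The harmony at that moment is D♭ dominant seventh chord (D♭, F, A♭, C♭); G4 is not a chord tone.
It is held over (the same pitch as the preceding G4) and left by step down to F4.
Held over from the previous chord and resolving down by step — a suspension.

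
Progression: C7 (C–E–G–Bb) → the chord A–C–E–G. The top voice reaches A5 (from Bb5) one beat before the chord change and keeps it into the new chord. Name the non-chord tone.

The harmony at that moment is C dominant seventh chord (C, E, G, Bb); A5 is not a chord tone.
It is approached by step down from Bb5 and then sustained as the same pitch into the next harmony.
Arriving early and becoming a chord tone when the harmony changes — an anticipation.

A5 is an anticipation.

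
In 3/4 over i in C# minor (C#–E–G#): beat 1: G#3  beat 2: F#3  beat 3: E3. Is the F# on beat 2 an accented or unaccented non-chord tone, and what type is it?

Unaccented passing tone.

The harmony at that moment is C# minor triad (C#, E, G#); F#3 is not a chord tone.
It is approached by step down from G#3 and left by step down to E3.
Step in, step out in the same direction — a passing tone.
It falls on a weak beat, so it is unaccented.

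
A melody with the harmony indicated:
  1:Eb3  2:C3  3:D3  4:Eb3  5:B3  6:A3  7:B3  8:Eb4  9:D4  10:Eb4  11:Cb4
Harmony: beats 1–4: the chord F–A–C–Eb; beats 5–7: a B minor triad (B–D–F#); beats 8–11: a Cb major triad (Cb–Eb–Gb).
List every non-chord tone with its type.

The harmony at that moment is F dominant seventh chord (F, A, C, Eb); D3 is not a chord tone.
It is approached by step up from C3 and left by step up to Eb3.
Step in, step out in the same direction — a passing tone.
The harmony at that moment is B minor triad (B, D, F#); A3 is not a chord tone.
It is approached by step down from B3 and left by step up to B3.
Step away and step back to the same note — a neighbor tone (lower neighbor).
The harmony at that moment is Cb major triad (Cb, Eb, Gb); D4 is not a chord tone.
It is approached by step down from Eb4 and left by step up to Eb4.
Step away and step back to the same note — a neighbor tone (lower neighbor).

D3 (beat 3) — passing tone; A3 (beat 6) — neighbor tone; D4 (beat 9) — neighbor tone.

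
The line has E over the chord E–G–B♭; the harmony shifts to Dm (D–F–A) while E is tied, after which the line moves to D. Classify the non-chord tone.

The harmony at that moment is D minor triad (D, F, A); E is not a chord tone.
It is held over (the same pitch as the preceding E) and left by step down to D.
Held over from the previous chord and resolving down by step — a suspension.

E is a suspension.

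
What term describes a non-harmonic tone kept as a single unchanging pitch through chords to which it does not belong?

Pedal tone.

Approach: none. Departure: none — a single pitch is sustained while the chords change around it, passing through harmonies that do not contain it.
No melodic motion at all; the dissonance is created entirely by the moving harmonies against the stationary note — a pedal tone (pedal point).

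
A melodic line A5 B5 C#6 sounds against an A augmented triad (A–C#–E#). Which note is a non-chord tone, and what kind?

The harmony at that moment is A augmented triad (A, C#, E#); B5 is not a chord tone.
It is approached by step up from A5 and left by step up to C#6.
Step in, step out in the same direction — a passing tone.

B5 is a passing tone.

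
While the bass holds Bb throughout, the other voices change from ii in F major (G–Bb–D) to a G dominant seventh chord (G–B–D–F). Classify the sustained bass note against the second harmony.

Pedal tone (pedal point).

The harmony at that moment is G dominant seventh chord (G, B, D, F); Bb is not a chord tone.
It is held over (the same pitch as the preceding Bb) and then sustained as the same pitch into the next harmony.
Sustained through a change of harmony — a pedal tone.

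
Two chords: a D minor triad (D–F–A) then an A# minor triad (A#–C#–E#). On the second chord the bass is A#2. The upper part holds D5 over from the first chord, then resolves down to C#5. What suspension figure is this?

At the second chord the bass is A#2. The suspended D5 lies a fourth above the bass; after resolving down by step to C#5, the interval above the bass becomes a third.
Suspension figures are named by those two intervals: 4–3.

4–3 suspension.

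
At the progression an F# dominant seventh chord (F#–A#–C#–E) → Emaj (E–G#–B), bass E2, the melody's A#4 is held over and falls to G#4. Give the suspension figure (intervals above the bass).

4–3 suspension.

At the second chord the bass is E2. The suspended A#4 lies a fourth above the bass; after resolving down by step to G#4, the interval above the bass becomes a third.
Suspension figures are named by those two intervals: 4–3.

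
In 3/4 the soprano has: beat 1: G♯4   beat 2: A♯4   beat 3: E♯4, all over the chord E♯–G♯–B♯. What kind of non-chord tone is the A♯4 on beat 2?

Escape tone.

The harmony at that moment is E♯ minor triad (E♯, G♯, B♯); A♯4 is not a chord tone.
It is approached by step up from G♯4 and left by leap down to E♯4.
Step in, leap out, on a weak beat — an escape tone.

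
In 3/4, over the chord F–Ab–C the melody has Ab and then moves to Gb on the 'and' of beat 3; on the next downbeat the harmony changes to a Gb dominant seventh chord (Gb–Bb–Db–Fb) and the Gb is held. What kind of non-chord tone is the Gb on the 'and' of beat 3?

The harmony at that moment is F minor triad (F, Ab, C); Gb is not a chord tone.
It is approached by step down from Ab and then sustained as the same pitch into the next harmony.
Arriving early and becoming a chord tone when the harmony changes — an anticipation.

Anticipation.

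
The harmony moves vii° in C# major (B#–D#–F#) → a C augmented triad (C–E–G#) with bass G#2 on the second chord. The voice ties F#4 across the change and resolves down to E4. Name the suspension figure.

At the second chord the bass is G#2. The suspended F#4 lies a seventh above the bass; after resolving down by step to E4, the interval above the bass becomes a sixth.
Suspension figures are named by those two intervals: 7–6.

7–6 suspension.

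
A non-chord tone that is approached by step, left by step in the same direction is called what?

Approach: by step. Departure: by step, continuing in the same direction.
Stepwise on both sides with no change of direction means the note fills in the space between two different chord tones — a passing tone. (Had it turned back to its starting note it would be a neighbor tone instead.)

Passing tone.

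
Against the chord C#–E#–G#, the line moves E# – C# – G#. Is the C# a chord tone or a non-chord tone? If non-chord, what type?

Chord tone (the root of C# major triad).

C# major triad contains C#, E#, G#; C# is the root, so it is a chord tone.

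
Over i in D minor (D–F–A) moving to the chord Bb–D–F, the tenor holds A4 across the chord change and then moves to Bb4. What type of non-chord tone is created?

A4 is a retardation.

The harmony at that moment is Bb major triad (Bb, D, F); A4 is not a chord tone.
It is held over (the same pitch as the preceding A4) and left by step up to Bb4.
Held over from the previous chord and resolving up by step — a retardation.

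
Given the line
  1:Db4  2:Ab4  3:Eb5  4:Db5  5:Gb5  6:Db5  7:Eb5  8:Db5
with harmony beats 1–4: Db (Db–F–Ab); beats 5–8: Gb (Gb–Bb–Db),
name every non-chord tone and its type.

Eb5 (beat 3) — appoggiatura; Eb5 (beat 7) — neighbor tone.

The harmony at that moment is Db major triad (Db, F, Ab); Eb5 is not a chord tone.
It is approached by leap up from Ab4 and left by step down to Db5.
Leap in, step out — an appoggiatura.
The harmony at that moment is Gb major triad (Gb, Bb, Db); Eb5 is not a chord tone.
It is approached by step up from Db5 and left by step down to Db5.
Step away and step back to the same note — a neighbor tone (upper neighbor).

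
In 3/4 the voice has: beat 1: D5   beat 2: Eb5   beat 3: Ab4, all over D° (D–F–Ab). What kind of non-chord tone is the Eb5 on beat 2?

The harmony at that moment is D diminished triad (D, F, Ab); Eb5 is not a chord tone.
It is approached by step up from D5 and left by leap down to Ab4.
Step in, leap out, on a weak beat — an escape tone.

Escape tone.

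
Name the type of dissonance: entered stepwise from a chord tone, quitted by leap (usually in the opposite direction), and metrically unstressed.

Approach: by step. Departure: by leap. Metric position: weak.
Step in, leap out, from a weak position — an escape tone (échappée). (It is the mirror image of the appoggiatura, which leaps in and steps out on a strong beat.)

Escape tone.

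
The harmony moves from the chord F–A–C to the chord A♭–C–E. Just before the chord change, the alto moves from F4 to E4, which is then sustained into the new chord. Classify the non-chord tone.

The harmony at that moment is F major triad (F, A, C); E4 is not a chord tone.
It is approached by step down from F4 and then sustained as the same pitch into the next harmony.
Arriving early and becoming a chord tone when the harmony changes — an anticipation.

E4 is an anticipation.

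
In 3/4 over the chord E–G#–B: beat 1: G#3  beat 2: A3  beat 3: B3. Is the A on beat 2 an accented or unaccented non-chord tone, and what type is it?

The harmony at that moment is E major triad (E, G#, B); A3 is not a chord tone.
It is approached by step up from G#3 and left by step up to B3.
Step in, step out in the same direction — a passing tone.
It falls on a weak beat, so it is unaccented.

Unaccented passing tone.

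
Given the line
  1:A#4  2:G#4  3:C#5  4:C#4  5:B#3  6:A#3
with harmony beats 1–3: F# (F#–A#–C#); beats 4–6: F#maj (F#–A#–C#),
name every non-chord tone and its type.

The harmony at that moment is F# major triad (F#, A#, C#); G#4 is not a chord tone.
It is approached by step down from A#4 and left by leap up to C#5.
Step in, leap out — an escape tone.
The harmony at that moment is F# major triad (F#, A#, C#); B#3 is not a chord tone.
It is approached by step down from C#4 and left by step down to A#3.
Step in, step out in the same direction — a passing tone.

G#4 (beat 2) — escape tone; B#3 (beat 5) — passing tone.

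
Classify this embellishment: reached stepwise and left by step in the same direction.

Approach: by step. Departure: by step, continuing in the same direction.
Stepwise on both sides with no change of direction means the note fills in the space between two different chord tones — a passing tone. (Had it turned back to its starting note it would be a neighbor tone instead.)

Passing tone.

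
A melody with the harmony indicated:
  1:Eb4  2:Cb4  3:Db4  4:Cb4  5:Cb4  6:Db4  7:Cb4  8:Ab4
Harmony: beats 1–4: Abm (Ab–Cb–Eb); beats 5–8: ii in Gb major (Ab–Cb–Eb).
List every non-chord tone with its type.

Db4 (beat 3) — neighbor tone; Db4 (beat 6) — neighbor tone.

The harmony at that moment is Ab minor triad (Ab, Cb, Eb); Db4 is not a chord tone.
It is approached by step up from Cb4 and left by step down to Cb4.
Step away and step back to the same note — a neighbor tone (upper neighbor).
The harmony at that moment is Ab minor triad (Ab, Cb, Eb); Db4 is not a chord tone.
It is approached by step up from Cb4 and left by step down to Cb4.
Step away and step back to the same note — a neighbor tone (upper neighbor).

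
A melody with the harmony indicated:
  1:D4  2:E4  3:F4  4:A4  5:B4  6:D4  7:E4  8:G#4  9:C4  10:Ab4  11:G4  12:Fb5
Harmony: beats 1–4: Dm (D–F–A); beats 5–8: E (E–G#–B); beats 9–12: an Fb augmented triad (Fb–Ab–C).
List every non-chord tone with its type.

The harmony at that moment is D minor triad (D, F, A); E4 is not a chord tone.
It is approached by step up from D4 and left by step up to F4.
Step in, step out in the same direction — a passing tone.
The harmony at that moment is E major triad (E, G#, B); D4 is not a chord tone.
It is approached by leap down from B4 and left by step up to E4.
Leap in, step out — an appoggiatura.
The harmony at that moment is Fb augmented triad (Fb, Ab, C); G4 is not a chord tone.
It is approached by step down from Ab4 and left by leap up to Fb5.
Step in, leap out — an escape tone.

E4 (beat 2) — passing tone; D4 (beat 6) — appoggiatura; G4 (beat 11) — escape tone.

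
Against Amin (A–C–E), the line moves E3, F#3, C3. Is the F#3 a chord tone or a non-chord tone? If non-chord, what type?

Non-chord tone — an escape tone.

The harmony at that moment is A minor triad (A, C, E); F#3 is not a chord tone.
It is approached by step up from E3 and left by leap down to C3.
Step in, leap out — an escape tone.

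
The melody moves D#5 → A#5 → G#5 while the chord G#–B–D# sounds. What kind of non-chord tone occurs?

The harmony at that moment is G# minor triad (G#, B, D#); A#5 is not a chord tone.
It is approached by leap up from D#5 and left by step down to G#5.
Leap in, step out — an appoggiatura.

A#5 is an appoggiatura.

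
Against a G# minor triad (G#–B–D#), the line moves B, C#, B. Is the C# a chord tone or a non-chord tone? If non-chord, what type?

The harmony at that moment is G# minor triad (G#, B, D#); C# is not a chord tone.
It is approached by step up from B and left by step down to B.
Step away and step back to the same note — a neighbor tone (upper neighbor).

Non-chord tone — a neighbor tone.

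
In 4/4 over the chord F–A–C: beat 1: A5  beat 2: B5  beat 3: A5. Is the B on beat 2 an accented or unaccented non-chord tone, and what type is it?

The harmony at that moment is F major triad (F, A, C); B5 is not a chord tone.
It is approached by step up from A5 and left by step down to A5.
Step away and step back to the same note — a neighbor tone (upper neighbor).
It falls on a weak beat, so it is unaccented.

Unaccented neighbor tone.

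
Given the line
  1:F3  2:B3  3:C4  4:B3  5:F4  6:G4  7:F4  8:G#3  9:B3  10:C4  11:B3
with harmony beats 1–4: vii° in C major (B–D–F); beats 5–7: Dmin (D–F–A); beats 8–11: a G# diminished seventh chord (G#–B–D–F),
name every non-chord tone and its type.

C4 (beat 3) — neighbor tone; G4 (beat 6) — neighbor tone; C4 (beat 10) — neighbor tone.

The harmony at that moment is B diminished triad (B, D, F); C4 is not a chord tone.
It is approached by step up from B3 and left by step down to B3.
Step away and step back to the same note — a neighbor tone (upper neighbor).
The harmony at that moment is D minor triad (D, F, A); G4 is not a chord tone.
It is approached by step up from F4 and left by step down to F4.
Step away and step back to the same note — a neighbor tone (upper neighbor).
The harmony at that moment is G# diminished seventh chord (G#, B, D, F); C4 is not a chord tone.
It is approached by step up from B3 and left by step down to B3.
Step away and step back to the same note — a neighbor tone (upper neighbor).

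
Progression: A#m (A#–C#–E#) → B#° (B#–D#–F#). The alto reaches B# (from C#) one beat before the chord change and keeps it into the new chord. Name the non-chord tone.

B# is an anticipation.

The harmony at that moment is A# minor triad (A#, C#, E#); B# is not a chord tone.
It is approached by step down from C# and then sustained as the same pitch into the next harmony.
Arriving early and becoming a chord tone when the harmony changes — an anticipation.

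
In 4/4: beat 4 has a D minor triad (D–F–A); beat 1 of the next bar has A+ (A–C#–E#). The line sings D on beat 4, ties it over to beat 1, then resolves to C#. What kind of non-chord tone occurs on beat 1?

The harmony at that moment is A augmented triad (A, C#, E#); D is not a chord tone.
It is held over (the same pitch as the preceding D) and left by step down to C#.
Held over from the previous chord and resolving down by step — a suspension.

Suspension.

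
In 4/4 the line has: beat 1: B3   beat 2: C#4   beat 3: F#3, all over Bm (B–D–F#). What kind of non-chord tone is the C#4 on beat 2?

Escape tone.

The harmony at that moment is B minor triad (B, D, F#); C#4 is not a chord tone.
It is approached by step up from B3 and left by leap down to F#3.
Step in, leap out, on a weak beat — an escape tone.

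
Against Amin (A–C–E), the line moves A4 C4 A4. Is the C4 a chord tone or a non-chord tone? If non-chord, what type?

Chord tone (the third of A minor triad).

A minor triad contains A, C, E; C is the third, so it is a chord tone.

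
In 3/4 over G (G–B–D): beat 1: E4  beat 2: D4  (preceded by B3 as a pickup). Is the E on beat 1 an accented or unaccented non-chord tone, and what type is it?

Accented appoggiatura.

The harmony at that moment is G major triad (G, B, D); E4 is not a chord tone.
It is approached by leap up from B3 and left by step down to D4.
Leap in, step out — an appoggiatura.
It falls on the downbeat, so it is accented.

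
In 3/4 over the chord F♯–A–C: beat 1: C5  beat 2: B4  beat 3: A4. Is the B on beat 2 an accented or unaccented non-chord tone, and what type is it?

The harmony at that moment is F♯ diminished triad (F♯, A, C); B4 is not a chord tone.
It is approached by step down from C5 and left by step down to A4.
Step in, step out in the same direction — a passing tone.
It falls on a weak beat, so it is unaccented.

Unaccented passing tone.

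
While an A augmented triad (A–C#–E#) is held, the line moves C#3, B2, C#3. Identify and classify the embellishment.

B2 is a neighbor tone.

The harmony at that moment is A augmented triad (A, C#, E#); B2 is not a chord tone.
It is approached by step down from C#3 and left by step up to C#3.
Step away and step back to the same note — a neighbor tone (lower neighbor).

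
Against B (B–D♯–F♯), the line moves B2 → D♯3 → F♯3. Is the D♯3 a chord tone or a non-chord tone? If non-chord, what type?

Chord tone (the third of B major triad).

B major triad contains B, D♯, F♯; D♯ is the third, so it is a chord tone.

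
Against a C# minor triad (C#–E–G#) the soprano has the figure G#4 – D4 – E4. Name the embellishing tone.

The harmony at that moment is C# minor triad (C#, E, G#); D4 is not a chord tone.
It is approached by leap down from G#4 and left by step up to E4.
Leap in, step out — an appoggiatura.

D4 is an appoggiatura.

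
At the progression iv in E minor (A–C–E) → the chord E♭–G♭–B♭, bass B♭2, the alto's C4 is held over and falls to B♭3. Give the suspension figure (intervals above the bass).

At the second chord the bass is B♭2. The suspended C4 lies a ninth above the bass; after resolving down by step to B♭3, the interval above the bass becomes an octave.
Suspension figures are named by those two intervals: 9–8.

9–8 suspension.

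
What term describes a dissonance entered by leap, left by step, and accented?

Approach: by leap. Departure: by step. Metric position: strong.
Leap in, step out, in a metrically strong position — an appoggiatura. (It is the mirror image of the escape tone, which steps in and leaps out from a weak position.)

Appoggiatura.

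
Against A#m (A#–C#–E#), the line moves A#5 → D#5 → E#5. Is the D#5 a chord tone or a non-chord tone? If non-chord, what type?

The harmony at that moment is A# minor triad (A#, C#, E#); D#5 is not a chord tone.
It is approached by leap down from A#5 and left by step up to E#5.
Leap in, step out — an appoggiatura.

Non-chord tone — an appoggiatura.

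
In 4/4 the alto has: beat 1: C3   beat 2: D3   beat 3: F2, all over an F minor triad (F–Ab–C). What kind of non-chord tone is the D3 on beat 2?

The harmony at that moment is F minor triad (F, Ab, C); D3 is not a chord tone.
It is approached by step up from C3 and left by leap down to F2.
Step in, leap out, on a weak beat — an escape tone.

Escape tone.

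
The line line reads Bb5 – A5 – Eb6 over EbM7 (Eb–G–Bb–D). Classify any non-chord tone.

A5 is an escape tone.

The harmony at that moment is Eb major seventh chord (Eb, G, Bb, D); A5 is not a chord tone.
It is approached by step down from Bb5 and left by leap up to Eb6.
Step in, leap out — an escape tone.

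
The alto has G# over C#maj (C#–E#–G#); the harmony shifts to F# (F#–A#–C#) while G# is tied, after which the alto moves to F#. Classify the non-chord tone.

G# is a suspension.

The harmony at that moment is F# major triad (F#, A#, C#); G# is not a chord tone.
It is held over (the same pitch as the preceding G#) and left by step down to F#.
Held over from the previous chord and resolving down by step — a suspension.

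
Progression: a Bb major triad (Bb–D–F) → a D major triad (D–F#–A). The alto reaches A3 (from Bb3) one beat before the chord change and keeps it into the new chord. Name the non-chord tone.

The harmony at that moment is Bb major triad (Bb, D, F); A3 is not a chord tone.
It is approached by step down from Bb3 and then sustained as the same pitch into the next harmony.
Arriving early and becoming a chord tone when the harmony changes — an anticipation.

A3 is an anticipation.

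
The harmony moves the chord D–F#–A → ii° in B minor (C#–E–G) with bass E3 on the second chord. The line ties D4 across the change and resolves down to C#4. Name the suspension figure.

At the second chord the bass is E3. The suspended D4 lies a seventh above the bass; after resolving down by step to C#4, the interval above the bass becomes a sixth.
Suspension figures are named by those two intervals: 7–6.

7–6 suspension.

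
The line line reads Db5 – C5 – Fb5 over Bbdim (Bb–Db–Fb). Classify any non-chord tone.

C5 is an escape tone.

The harmony at that moment is Bb diminished triad (Bb, Db, Fb); C5 is not a chord tone.
It is approached by step down from Db5 and left by leap up to Fb5.
Step in, leap out — an escape tone.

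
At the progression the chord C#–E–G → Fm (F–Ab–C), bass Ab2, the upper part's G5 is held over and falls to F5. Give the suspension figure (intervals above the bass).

7–6 suspension.

At the second chord the bass is Ab2. The suspended G5 lies a seventh above the bass; after resolving down by step to F5, the interval above the bass becomes a sixth.
Suspension figures are named by those two intervals: 7–6.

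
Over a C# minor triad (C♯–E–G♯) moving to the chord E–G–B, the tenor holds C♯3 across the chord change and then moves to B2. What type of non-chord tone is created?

The harmony at that moment is E minor triad (E, G, B); C♯3 is not a chord tone.
It is held over (the same pitch as the preceding C♯3) and left by step down to B2.
Held over from the previous chord and resolving down by step — a suspension.

C♯3 is a suspension.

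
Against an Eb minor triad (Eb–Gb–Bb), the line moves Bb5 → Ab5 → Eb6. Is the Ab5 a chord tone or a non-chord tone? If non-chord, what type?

Non-chord tone — an escape tone.

The harmony at that moment is Eb minor triad (Eb, Gb, Bb); Ab5 is not a chord tone.
It is approached by step down from Bb5 and left by leap up to Eb6.
Step in, leap out — an escape tone.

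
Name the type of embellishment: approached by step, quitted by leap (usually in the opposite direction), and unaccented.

Approach: by step. Departure: by leap. Metric position: weak.
Step in, leap out, from a weak position — an escape tone (échappée). (It is the mirror image of the appoggiatura, which leaps in and steps out on a strong beat.)

Escape tone.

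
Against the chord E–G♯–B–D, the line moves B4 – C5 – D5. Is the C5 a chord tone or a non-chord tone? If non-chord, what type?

The harmony at that moment is E dominant seventh chord (E, G♯, B, D); C5 is not a chord tone.
It is approached by step up from B4 and left by step up to D5.
Step in, step out in the same direction — a passing tone.

Non-chord tone — a passing tone.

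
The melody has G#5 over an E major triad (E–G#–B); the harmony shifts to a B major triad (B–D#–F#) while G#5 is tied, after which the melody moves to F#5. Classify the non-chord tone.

G#5 is a suspension.

The harmony at that moment is B major triad (B, D#, F#); G#5 is not a chord tone.
It is held over (the same pitch as the preceding G#5) and left by step down to F#5.
Held over from the previous chord and resolving down by step — a suspension.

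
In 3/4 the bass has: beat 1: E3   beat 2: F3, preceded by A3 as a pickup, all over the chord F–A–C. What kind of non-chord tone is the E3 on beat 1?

The harmony at that moment is F major triad (F, A, C); E3 is not a chord tone.
It is approached by leap down from A3 and left by step up to F3.
Leap in, step out, metrically accented — an appoggiatura.

Appoggiatura.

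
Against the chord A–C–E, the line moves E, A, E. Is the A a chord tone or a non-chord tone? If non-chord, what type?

Chord tone (the root of A minor triad).

A minor triad contains A, C, E; A is the root, so it is a chord tone.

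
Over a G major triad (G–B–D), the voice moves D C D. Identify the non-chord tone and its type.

C is a neighbor tone.

The harmony at that moment is G major triad (G, B, D); C is not a chord tone.
It is approached by step down from D and left by step up to D.
Step away and step back to the same note — a neighbor tone (lower neighbor).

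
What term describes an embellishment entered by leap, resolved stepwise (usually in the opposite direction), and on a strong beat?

Approach: by leap. Departure: by step. Metric position: strong.
Leap in, step out, in a metrically strong position — an appoggiatura. (It is the mirror image of the escape tone, which steps in and leaps out from a weak position.)

Appoggiatura.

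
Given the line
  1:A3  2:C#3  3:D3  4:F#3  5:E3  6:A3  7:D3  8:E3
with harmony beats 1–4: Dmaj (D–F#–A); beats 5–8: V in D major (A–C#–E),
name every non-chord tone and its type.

C#3 (beat 2) — appoggiatura; D3 (beat 7) — appoggiatura.

The harmony at that moment is D major triad (D, F#, A); C#3 is not a chord tone.
It is approached by leap down from A3 and left by step up to D3.
Leap in, step out — an appoggiatura.
The harmony at that moment is A major triad (A, C#, E); D3 is not a chord tone.
It is approached by leap down from A3 and left by step up to E3.
Leap in, step out — an appoggiatura.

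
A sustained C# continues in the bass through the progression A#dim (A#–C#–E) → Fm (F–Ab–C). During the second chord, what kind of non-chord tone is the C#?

Pedal tone (pedal point).

The harmony at that moment is F minor triad (F, Ab, C); C# is not a chord tone.
It is held over (the same pitch as the preceding C#) and then sustained as the same pitch into the next harmony.
Sustained through a change of harmony — a pedal tone.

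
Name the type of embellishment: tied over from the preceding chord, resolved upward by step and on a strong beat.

Retardation.

Approach: by preparation — the pitch is first a chord tone, then held (tied or repeated) while the harmony changes under it. Departure: up by step. Metric position: strong.
A prepared dissonance that resolves upward by step — a retardation. (The same figure resolving downward would be a suspension.)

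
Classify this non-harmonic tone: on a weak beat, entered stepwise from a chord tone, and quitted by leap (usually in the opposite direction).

Approach: by step. Departure: by leap. Metric position: weak.
Step in, leap out, from a weak position — an escape tone (échappée). (It is the mirror image of the appoggiatura, which leaps in and steps out on a strong beat.)

Escape tone.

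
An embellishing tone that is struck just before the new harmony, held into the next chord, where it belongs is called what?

Approach: ahead of the chord change (typically by step), so it is dissonant against the current harmony. Departure: none — the same pitch is restated or held and is a chord tone of the new harmony.
Dissonant first, consonant once the harmony catches up: the note simply arrives early — an anticipation. (The reverse timing, consonant first and dissonant after the change, would be a suspension or retardation.)

Anticipation.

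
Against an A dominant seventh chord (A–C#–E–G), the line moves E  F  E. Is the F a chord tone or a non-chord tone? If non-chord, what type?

The harmony at that moment is A dominant seventh chord (A, C#, E, G); F is not a chord tone.
It is approached by step up from E and left by step down to E.
Step away and step back to the same note — a neighbor tone (upper neighbor).

Non-chord tone — a neighbor tone.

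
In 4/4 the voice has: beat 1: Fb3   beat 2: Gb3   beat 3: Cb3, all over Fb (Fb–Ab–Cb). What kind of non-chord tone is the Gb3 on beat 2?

Escape tone.

The harmony at that moment is Fb major triad (Fb, Ab, Cb); Gb3 is not a chord tone.
It is approached by step up from Fb3 and left by leap down to Cb3.
Step in, leap out, on a weak beat — an escape tone.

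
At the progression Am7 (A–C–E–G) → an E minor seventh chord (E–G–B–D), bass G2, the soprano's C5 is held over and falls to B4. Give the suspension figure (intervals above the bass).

At the second chord the bass is G2. The suspended C5 lies a fourth above the bass; after resolving down by step to B4, the interval above the bass becomes a third.
Suspension figures are named by those two intervals: 4–3.

4–3 suspension.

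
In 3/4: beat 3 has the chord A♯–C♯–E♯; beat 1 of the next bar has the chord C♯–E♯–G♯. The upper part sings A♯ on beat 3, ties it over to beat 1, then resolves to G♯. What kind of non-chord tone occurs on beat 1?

Suspension.

The harmony at that moment is C♯ major triad (C♯, E♯, G♯); A♯ is not a chord tone.
It is held over (the same pitch as the preceding A♯) and left by step down to G♯.
Held over from the previous chord and resolving down by step — a suspension.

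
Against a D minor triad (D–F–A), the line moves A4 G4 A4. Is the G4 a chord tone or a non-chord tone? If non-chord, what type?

Non-chord tone — a neighbor tone.

The harmony at that moment is D minor triad (D, F, A); G4 is not a chord tone.
It is approached by step down from A4 and left by step up to A4.
Step away and step back to the same note — a neighbor tone (lower neighbor).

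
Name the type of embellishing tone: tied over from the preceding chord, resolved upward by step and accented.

Retardation.

Approach: by preparation — the pitch is first a chord tone, then held (tied or repeated) while the harmony changes under it. Departure: up by step. Metric position: strong.
A prepared dissonance that resolves upward by step — a retardation. (The same figure resolving downward would be a suspension.)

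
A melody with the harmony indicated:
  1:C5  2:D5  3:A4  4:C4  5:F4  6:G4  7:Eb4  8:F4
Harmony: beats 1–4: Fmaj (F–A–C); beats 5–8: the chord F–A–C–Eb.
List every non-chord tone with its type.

The harmony at that moment is F major triad (F, A, C); D5 is not a chord tone.
It is approached by step up from C5 and left by leap down to A4.
Step in, leap out — an escape tone.
The harmony at that moment is F dominant seventh chord (F, A, C, Eb); G4 is not a chord tone.
It is approached by step up from F4 and left by leap down to Eb4.
Step in, leap out — an escape tone.

D5 (beat 2) — escape tone; G4 (beat 6) — escape tone.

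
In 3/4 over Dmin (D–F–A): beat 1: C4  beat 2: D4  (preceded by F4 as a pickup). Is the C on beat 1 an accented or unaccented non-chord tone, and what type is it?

The harmony at that moment is D minor triad (D, F, A); C4 is not a chord tone.
It is approached by leap down from F4 and left by step up to D4.
Leap in, step out — an appoggiatura.
It falls on the downbeat, so it is accented.

Accented appoggiatura.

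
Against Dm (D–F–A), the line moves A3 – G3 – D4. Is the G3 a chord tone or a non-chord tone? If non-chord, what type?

The harmony at that moment is D minor triad (D, F, A); G3 is not a chord tone.
It is approached by step down from A3 and left by leap up to D4.
Step in, leap out — an escape tone.

Non-chord tone — an escape tone.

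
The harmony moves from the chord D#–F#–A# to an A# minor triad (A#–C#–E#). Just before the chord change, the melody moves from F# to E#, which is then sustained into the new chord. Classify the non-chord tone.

The harmony at that moment is D# minor triad (D#, F#, A#); E# is not a chord tone.
It is approached by step down from F# and then sustained as the same pitch into the next harmony.
Arriving early and becoming a chord tone when the harmony changes — an anticipation.

E# is an anticipation.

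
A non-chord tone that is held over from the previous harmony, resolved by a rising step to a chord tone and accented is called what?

Retardation.

Approach: by preparation — the pitch is first a chord tone, then held (tied or repeated) while the harmony changes under it. Departure: up by step. Metric position: strong.
A prepared dissonance that resolves upward by step — a retardation. (The same figure resolving downward would be a suspension.)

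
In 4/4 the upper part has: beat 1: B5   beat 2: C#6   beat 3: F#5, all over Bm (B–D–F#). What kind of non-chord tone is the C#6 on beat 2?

Escape tone.

The harmony at that moment is B minor triad (B, D, F#); C#6 is not a chord tone.
It is approached by step up from B5 and left by leap down to F#5.
Step in, leap out, on a weak beat — an escape tone.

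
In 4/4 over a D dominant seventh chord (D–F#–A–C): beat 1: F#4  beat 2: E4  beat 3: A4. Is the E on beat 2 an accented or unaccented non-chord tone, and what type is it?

The harmony at that moment is D dominant seventh chord (D, F#, A, C); E4 is not a chord tone.
It is approached by step down from F#4 and left by leap up to A4.
Step in, leap out — an escape tone.
It falls on a weak beat, so it is unaccented.

Unaccented escape tone.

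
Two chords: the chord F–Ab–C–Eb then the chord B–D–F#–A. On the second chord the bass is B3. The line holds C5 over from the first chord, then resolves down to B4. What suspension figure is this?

9–8 suspension.

At the second chord the bass is B3. The suspended C5 lies a ninth above the bass; after resolving down by step to B4, the interval above the bass becomes an octave.
Suspension figures are named by those two intervals: 9–8.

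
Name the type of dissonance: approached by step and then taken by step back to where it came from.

Approach: by step. Departure: by step in the opposite direction, back to the starting pitch.
Stepwise on both sides but reversing to return to the same chord tone — a neighbor tone. (Had it continued onward in the same direction it would be a passing tone instead.)

Neighbor tone.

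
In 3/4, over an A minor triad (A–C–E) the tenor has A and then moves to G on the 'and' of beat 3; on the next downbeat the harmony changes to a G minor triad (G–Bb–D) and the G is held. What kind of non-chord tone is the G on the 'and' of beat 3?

Anticipation.

The harmony at that moment is A minor triad (A, C, E); G is not a chord tone.
It is approached by step down from A and then sustained as the same pitch into the next harmony.
Arriving early and becoming a chord tone when the harmony changes — an anticipation.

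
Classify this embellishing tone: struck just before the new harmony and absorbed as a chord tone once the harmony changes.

Anticipation.

Approach: ahead of the chord change (typically by step), so it is dissonant against the current harmony. Departure: none — the same pitch is restated or held and is a chord tone of the new harmony.
Dissonant first, consonant once the harmony catches up: the note simply arrives early — an anticipation. (The reverse timing, consonant first and dissonant after the change, would be a suspension or retardation.)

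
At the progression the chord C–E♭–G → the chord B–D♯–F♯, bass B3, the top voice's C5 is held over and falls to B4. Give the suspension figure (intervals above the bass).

9–8 suspension.

At the second chord the bass is B3. The suspended C5 lies a ninth above the bass; after resolving down by step to B4, the interval above the bass becomes an octave.
Suspension figures are named by those two intervals: 9–8.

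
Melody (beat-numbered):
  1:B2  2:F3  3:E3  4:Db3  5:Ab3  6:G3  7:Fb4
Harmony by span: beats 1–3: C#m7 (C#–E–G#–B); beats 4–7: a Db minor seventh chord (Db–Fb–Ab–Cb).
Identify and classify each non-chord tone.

F3 (beat 2) — appoggiatura; G3 (beat 6) — escape tone.

The harmony at that moment is C# minor seventh chord (C#, E, G#, B); F3 is not a chord tone.
It is approached by leap up from B2 and left by step down to E3.
Leap in, step out — an appoggiatura.
The harmony at that moment is Db minor seventh chord (Db, Fb, Ab, Cb); G3 is not a chord tone.
It is approached by step down from Ab3 and left by leap up to Fb4.
Step in, leap out — an escape tone.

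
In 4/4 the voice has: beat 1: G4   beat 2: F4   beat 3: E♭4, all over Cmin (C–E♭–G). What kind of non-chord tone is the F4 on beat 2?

The harmony at that moment is C minor triad (C, E♭, G); F4 is not a chord tone.
It is approached by step down from G4 and left by step down to E♭4.
Step in, step out in the same direction — a passing tone.

Passing tone.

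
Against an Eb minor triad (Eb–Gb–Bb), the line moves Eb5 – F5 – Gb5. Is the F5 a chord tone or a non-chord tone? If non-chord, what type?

The harmony at that moment is Eb minor triad (Eb, Gb, Bb); F5 is not a chord tone.
It is approached by step up from Eb5 and left by step up to Gb5.
Step in, step out in the same direction — a passing tone.

Non-chord tone — a passing tone.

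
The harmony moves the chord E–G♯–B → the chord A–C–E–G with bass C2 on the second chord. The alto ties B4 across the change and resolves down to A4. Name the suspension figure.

At the second chord the bass is C2. The suspended B4 lies a seventh above the bass; after resolving down by step to A4, the interval above the bass becomes a sixth.
Suspension figures are named by those two intervals: 7–6.

7–6 suspension.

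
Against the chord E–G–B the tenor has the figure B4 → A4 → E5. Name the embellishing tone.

A4 is an escape tone.

The harmony at that moment is E minor triad (E, G, B); A4 is not a chord tone.
It is approached by step down from B4 and left by leap up to E5.
Step in, leap out — an escape tone.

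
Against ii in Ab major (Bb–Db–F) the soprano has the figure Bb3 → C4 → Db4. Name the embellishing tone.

C4 is a passing tone.

The harmony at that moment is Bb minor triad (Bb, Db, F); C4 is not a chord tone.
It is approached by step up from Bb3 and left by step up to Db4.
Step in, step out in the same direction — a passing tone.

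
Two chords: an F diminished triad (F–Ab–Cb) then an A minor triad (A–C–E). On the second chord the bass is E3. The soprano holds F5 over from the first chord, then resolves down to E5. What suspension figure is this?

At the second chord the bass is E3. The suspended F5 lies a ninth above the bass; after resolving down by step to E5, the interval above the bass becomes an octave.
Suspension figures are named by those two intervals: 9–8.

9–8 suspension.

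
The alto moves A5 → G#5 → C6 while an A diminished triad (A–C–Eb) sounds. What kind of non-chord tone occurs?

G#5 is an escape tone.

The harmony at that moment is A diminished triad (A, C, Eb); G#5 is not a chord tone.
It is approached by step down from A5 and left by leap up to C6.
Step in, leap out — an escape tone.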